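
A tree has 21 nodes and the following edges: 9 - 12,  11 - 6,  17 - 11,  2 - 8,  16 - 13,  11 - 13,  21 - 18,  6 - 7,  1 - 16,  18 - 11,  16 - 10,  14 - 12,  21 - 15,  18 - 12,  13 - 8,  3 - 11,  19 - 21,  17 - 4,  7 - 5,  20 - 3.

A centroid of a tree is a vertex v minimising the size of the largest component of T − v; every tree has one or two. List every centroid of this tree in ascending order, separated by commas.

11

Delete 11: the remaining components have sizes 7, 6, 3, 2, 2. Max 7 ≤ 10, so 11 is a centroid.
No neighbour of 11 does as well, so 11 is the unique centroid.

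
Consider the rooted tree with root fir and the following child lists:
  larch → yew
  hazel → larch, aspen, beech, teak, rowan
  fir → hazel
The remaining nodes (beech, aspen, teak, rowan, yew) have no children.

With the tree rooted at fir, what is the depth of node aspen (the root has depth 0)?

2

fir–hazel–aspen — 2 edges.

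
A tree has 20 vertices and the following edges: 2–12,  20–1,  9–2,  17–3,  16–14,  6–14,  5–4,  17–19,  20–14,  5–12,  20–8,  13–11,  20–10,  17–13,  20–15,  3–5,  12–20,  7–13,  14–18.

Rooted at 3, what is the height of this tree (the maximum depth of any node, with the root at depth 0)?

5

The longest root-to-leaf path is 3–5–12–20–14–18 (5 edges).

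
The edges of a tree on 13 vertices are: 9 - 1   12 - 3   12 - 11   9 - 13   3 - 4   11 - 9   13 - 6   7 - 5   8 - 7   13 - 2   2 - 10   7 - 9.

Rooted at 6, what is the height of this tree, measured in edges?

4 sits deepest: 6 → 13 → 9 → 11 → 12 → 3 → 4 — 6 edges from the root.

6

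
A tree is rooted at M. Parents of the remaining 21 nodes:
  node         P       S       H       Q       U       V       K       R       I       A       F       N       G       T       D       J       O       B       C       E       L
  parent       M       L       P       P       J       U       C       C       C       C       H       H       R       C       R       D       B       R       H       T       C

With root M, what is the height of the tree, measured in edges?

A deepest node is V, reached by M–P–H–C–R–D–J–U–V.
That path has 8 edges, so the height is 8.

8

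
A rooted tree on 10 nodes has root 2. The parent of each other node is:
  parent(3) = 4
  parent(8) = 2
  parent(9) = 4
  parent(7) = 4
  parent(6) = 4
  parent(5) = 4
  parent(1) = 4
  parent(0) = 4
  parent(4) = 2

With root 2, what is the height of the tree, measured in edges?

2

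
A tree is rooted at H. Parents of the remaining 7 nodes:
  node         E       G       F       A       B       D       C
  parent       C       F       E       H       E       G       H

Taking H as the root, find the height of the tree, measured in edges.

5

A deepest node is D, reached by H–C–E–F–G–D.
That path has 5 edges, so the height is 5.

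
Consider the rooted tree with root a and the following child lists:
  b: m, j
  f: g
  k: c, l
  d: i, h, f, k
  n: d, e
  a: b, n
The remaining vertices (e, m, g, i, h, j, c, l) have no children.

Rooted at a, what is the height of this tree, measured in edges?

4

A deepest node is c, reached by a – n – d – k – c.
That path has 4 edges, so the height is 4.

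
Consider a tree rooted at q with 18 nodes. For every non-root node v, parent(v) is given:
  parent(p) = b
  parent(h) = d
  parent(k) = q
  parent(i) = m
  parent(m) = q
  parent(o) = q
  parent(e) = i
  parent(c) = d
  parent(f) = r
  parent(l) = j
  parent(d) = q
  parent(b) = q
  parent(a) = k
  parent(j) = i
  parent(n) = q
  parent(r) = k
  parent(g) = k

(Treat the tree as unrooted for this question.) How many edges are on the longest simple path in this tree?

A longest path is f–r–k–q–m–i–j–l, with 7 edges.

7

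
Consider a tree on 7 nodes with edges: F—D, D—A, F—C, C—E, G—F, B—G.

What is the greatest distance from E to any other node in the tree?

4

The node farthest from E is A (B also at distance 4), via E – C – F – D – A — 4 edges.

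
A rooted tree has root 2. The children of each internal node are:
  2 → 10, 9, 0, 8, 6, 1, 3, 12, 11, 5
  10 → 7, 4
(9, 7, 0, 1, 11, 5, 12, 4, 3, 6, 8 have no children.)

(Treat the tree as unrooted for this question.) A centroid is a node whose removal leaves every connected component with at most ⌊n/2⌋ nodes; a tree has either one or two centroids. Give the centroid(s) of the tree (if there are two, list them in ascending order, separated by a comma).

Delete 2: the remaining components have sizes 3, 1, 1, 1, 1, 1, 1, 1, 1, 1. Max 3 ≤ 6, so 2 is a centroid.
Every other node leaves some component of size > 6, so the centroid is unique.

2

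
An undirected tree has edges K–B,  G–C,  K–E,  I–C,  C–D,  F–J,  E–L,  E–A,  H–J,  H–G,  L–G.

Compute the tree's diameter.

Starting from B, a farthest node is F at distance 7.
One longest path: B - K - E - L - G - H - J - F.
So the diameter is 7.

7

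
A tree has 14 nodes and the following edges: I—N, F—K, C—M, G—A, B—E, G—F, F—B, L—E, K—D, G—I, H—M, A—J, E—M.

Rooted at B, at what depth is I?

Climbing from I to the root: I – G – F – B. That's 3 steps.

3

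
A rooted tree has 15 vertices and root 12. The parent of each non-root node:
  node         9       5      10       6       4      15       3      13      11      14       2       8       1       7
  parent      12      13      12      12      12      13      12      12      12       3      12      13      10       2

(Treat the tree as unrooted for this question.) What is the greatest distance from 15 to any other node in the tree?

4

A farthest node from 15 is 14 (1, 7 also at distance 4).
The path 15–13–12–3–14 has 4 edges.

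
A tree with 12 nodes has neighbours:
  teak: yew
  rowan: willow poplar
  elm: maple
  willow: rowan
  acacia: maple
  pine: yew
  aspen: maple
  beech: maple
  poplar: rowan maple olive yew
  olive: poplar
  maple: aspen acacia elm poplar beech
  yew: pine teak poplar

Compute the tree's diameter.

A longest path is teak–yew–poplar–maple–elm, with 4 edges.

4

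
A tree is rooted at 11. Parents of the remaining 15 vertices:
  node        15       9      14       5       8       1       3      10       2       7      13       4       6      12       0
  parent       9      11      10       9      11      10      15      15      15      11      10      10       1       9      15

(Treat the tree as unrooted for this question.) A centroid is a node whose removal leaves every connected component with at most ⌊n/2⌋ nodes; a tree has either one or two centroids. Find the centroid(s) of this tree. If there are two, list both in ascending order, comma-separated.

Delete 15: the remaining components have sizes 6, 6, 1, 1, 1. Max 6 ≤ 8, so 15 is a centroid.
Every other node leaves some component of size > 8, so the centroid is unique.

15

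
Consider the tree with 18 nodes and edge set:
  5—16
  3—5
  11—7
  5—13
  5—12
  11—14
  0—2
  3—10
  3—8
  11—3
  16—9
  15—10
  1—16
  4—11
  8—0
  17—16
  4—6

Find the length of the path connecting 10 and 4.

10–3–11–4: 3 edges.

3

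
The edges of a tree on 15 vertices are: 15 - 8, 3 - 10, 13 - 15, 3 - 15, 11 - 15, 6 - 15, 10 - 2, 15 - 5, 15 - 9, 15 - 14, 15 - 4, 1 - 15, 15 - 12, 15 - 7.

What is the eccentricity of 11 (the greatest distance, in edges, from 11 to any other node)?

A farthest node from 11 is 2.
The path 11-15-3-10-2 has 4 edges.

4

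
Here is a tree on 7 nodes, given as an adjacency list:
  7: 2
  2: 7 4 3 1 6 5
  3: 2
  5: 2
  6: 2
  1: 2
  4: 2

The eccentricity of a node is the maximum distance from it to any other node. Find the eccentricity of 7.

A farthest node from 7 is 4 (1, 3, 5, 6 also at distance 2).
The path 7-2-4 has 2 edges.

2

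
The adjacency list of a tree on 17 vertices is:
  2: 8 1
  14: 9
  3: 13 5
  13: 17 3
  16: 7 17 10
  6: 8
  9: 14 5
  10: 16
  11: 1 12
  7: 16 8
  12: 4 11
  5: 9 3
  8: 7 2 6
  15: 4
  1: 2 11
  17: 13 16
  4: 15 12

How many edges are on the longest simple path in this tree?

14

BFS from 15 reaches 14 last, at distance 14; BFS from 14 confirms no node is farther.
Path: 15 – 4 – 12 – 11 – 1 – 2 – 8 – 7 – 16 – 17 – 13 – 3 – 5 – 9 – 14.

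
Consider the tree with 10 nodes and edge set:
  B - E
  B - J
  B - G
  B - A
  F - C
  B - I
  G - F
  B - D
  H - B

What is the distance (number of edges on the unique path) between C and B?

Walking from C: C - F - G - B. Length 3.

3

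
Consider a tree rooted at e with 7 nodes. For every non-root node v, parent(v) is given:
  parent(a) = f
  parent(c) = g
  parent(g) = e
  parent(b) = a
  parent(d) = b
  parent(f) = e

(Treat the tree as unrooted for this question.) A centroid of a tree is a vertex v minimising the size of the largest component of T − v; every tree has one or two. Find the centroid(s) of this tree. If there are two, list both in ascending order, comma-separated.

f

Delete f: the remaining components have sizes 3, 3. Max 3 ≤ 3, so f is a centroid.
Every other node leaves some component of size > 3, so the centroid is unique.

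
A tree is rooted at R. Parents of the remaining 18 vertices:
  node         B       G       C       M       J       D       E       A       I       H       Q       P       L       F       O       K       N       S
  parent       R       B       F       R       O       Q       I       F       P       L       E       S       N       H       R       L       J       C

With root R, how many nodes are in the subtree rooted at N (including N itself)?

13

The subtree rooted at N contains: N, L, H, K, F, C, A, S, P, I, E, Q, D — 13 nodes.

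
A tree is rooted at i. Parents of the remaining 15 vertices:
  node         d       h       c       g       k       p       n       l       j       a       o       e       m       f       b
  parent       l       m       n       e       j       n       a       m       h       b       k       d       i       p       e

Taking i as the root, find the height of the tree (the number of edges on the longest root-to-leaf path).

9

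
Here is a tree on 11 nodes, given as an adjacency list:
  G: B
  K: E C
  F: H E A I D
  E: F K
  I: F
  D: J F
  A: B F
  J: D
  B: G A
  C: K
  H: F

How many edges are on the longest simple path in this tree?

A longest path is C - K - E - F - A - B - G, with 6 edges.

6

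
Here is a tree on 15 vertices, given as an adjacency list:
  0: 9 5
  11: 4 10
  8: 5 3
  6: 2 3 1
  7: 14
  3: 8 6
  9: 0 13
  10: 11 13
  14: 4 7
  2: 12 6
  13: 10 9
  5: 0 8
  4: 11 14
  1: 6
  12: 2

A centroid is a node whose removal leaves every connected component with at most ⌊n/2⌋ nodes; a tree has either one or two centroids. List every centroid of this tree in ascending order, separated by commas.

Removing 0 splits the tree into components of sizes 7, 7; the largest is 7 ≤ ⌊15/2⌋ = 7.
No neighbour of 0 does as well, so 0 is the unique centroid.

0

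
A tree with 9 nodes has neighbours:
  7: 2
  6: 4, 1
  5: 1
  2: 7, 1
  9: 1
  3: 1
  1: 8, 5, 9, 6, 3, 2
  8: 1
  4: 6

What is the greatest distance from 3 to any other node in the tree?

A farthest node from 3 is 7 (4 also at distance 3).
The path 3 – 1 – 2 – 7 has 3 edges.

3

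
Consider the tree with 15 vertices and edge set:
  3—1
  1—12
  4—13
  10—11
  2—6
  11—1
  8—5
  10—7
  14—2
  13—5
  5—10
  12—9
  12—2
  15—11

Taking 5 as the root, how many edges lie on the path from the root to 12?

Path from 5 to 12: 5 → 10 → 11 → 1 → 12, which has 4 edges.

4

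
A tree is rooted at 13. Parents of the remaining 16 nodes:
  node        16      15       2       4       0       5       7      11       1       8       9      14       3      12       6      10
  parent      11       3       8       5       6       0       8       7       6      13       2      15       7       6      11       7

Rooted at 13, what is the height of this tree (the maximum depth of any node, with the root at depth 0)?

7

A deepest node is 4, reached by 13-8-7-11-6-0-5-4.
That path has 7 edges, so the height is 7.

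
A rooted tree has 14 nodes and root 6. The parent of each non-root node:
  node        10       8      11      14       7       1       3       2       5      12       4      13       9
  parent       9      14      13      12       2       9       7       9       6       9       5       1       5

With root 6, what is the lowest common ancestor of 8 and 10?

9

Path 8→root: 8 14 12 9 5 6; path 10→root: 10 9 5 6.
First common node: 9.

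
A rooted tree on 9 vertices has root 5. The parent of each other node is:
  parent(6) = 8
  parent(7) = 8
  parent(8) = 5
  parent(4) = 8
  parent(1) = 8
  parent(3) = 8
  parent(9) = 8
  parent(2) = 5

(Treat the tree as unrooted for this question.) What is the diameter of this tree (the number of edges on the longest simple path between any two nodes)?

3

BFS from 2 reaches 7 last, at distance 3; BFS from 7 confirms no node is farther.
Path: 2-5-8-7.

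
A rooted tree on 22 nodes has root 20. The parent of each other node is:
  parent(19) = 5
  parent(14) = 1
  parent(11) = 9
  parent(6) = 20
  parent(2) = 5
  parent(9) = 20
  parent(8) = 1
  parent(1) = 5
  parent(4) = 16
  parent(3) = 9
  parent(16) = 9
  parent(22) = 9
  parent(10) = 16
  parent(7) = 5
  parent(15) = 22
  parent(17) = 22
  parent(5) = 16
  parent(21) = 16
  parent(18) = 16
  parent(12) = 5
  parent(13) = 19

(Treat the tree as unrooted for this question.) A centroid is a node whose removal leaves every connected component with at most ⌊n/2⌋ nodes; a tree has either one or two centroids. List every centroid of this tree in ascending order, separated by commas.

Removing 16 splits the tree into components of sizes 9, 8, 1, 1, 1, 1; the largest is 9 ≤ ⌊22/2⌋ = 11.
Every other node leaves some component of size > 11, so the centroid is unique.

16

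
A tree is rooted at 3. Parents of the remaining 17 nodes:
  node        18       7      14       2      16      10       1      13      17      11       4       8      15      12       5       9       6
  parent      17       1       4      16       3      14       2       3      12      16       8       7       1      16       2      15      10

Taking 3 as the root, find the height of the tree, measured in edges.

6 sits deepest: 3-16-2-1-7-8-4-14-10-6 — 9 edges from the root.

9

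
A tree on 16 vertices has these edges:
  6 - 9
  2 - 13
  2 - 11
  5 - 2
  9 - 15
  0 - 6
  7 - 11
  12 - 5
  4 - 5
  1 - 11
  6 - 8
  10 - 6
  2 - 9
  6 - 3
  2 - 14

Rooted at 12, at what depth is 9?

Path from 12 to 9: 12 – 5 – 2 – 9, which has 3 edges.

3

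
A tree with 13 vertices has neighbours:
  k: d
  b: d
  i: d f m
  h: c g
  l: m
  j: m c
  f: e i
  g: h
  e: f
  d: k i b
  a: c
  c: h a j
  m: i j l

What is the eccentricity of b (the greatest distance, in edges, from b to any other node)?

A farthest node from b is g.
The path b-d-i-m-j-c-h-g has 7 edges.

7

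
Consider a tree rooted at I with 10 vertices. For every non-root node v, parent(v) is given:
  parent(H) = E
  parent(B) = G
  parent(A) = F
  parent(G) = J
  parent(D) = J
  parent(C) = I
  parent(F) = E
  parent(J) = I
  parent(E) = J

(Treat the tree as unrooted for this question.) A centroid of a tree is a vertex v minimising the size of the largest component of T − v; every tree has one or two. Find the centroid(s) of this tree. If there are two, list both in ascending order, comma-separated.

Removing J splits the tree into components of sizes 4, 2, 2, 1; the largest is 4 ≤ ⌊10/2⌋ = 5.
No neighbour of J does as well, so J is the unique centroid.

J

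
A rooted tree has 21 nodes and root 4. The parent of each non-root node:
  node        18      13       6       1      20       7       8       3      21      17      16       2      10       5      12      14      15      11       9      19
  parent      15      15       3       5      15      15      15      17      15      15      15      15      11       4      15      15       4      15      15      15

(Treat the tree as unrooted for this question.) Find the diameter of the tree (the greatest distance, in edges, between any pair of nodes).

6

Starting from 6, a farthest node is 1 at distance 6.
One longest path: 6 - 3 - 17 - 15 - 4 - 5 - 1.
So the diameter is 6.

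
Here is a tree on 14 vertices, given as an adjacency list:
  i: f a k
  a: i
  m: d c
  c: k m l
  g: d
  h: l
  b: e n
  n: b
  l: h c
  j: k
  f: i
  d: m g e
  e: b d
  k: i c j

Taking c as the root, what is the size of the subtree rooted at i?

3

i's subtree: {i, a, f}, size 3.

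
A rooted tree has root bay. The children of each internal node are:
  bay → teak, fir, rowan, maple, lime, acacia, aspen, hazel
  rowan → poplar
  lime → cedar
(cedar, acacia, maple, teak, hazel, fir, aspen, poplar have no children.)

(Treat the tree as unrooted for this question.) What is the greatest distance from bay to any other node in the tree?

2

The node farthest from bay is cedar (poplar also at distance 2), via bay–lime–cedar — 2 edges.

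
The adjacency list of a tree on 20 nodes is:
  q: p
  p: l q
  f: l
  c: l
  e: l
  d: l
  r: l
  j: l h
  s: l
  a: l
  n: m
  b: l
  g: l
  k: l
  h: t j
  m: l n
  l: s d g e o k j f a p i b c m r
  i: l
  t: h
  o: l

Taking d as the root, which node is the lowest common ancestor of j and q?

Ancestors of j (toward the root): j, l, d.
Ancestors of q: q, p, l, d.
The deepest node appearing in both lists is l.

l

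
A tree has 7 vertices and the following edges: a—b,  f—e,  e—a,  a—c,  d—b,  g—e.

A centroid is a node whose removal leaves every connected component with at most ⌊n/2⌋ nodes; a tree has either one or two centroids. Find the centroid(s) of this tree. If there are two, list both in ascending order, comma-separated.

If a is removed the pieces have sizes 3, 2, 1, all ≤ ⌊7/2⌋ = 3.
No neighbour of a does as well, so a is the unique centroid.

a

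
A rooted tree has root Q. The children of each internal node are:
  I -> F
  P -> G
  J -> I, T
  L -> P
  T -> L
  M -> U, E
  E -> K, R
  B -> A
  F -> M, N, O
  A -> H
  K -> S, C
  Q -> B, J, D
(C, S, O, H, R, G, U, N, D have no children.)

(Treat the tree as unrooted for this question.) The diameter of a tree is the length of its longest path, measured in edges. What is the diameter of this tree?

BFS from G reaches C last, at distance 10; BFS from C confirms no node is farther.
Path: G–P–L–T–J–I–F–M–E–K–C.

10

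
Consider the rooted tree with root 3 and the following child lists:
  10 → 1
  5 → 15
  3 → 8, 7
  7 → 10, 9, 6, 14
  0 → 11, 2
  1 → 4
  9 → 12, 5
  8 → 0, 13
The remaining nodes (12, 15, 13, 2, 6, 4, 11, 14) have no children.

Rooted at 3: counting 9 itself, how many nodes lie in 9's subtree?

9's subtree: {9, 5, 12, 15}, size 4.

4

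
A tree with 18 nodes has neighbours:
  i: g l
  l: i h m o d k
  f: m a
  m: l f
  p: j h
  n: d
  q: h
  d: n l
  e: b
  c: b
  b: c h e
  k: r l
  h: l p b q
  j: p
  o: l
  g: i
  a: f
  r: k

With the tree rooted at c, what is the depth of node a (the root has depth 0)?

c – b – h – l – m – f – a — 6 edges.

6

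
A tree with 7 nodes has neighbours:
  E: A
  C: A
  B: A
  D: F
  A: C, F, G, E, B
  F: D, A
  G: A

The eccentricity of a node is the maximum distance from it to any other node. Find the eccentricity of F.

Distances from F peak at 2, attained at B (C, E, G also at distance 2).
F – A – B

2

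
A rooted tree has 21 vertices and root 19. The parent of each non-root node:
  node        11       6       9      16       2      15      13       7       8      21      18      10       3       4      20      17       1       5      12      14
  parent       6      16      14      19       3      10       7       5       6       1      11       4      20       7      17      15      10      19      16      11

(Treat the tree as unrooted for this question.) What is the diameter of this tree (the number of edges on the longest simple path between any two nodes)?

14

A longest path is 2-3-20-17-15-10-4-7-5-19-16-6-11-14-9, with 14 edges.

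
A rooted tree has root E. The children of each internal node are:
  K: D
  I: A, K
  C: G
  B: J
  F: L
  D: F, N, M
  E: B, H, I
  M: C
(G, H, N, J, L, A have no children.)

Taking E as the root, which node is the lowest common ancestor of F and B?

E

Path F→root: F D K I E; path B→root: B E.
First common node: E.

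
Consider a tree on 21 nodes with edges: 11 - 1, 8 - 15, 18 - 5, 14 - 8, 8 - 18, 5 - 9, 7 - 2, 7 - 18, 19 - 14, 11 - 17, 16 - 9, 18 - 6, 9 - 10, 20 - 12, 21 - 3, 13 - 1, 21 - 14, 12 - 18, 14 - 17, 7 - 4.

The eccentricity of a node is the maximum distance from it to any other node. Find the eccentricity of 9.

Distances from 9 peak at 8, attained at 13.
9 – 5 – 18 – 8 – 14 – 17 – 11 – 1 – 13

8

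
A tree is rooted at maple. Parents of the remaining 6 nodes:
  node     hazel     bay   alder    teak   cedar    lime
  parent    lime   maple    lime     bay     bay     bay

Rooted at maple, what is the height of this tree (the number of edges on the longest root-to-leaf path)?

3

hazel sits deepest: maple → bay → lime → hazel — 3 edges from the root.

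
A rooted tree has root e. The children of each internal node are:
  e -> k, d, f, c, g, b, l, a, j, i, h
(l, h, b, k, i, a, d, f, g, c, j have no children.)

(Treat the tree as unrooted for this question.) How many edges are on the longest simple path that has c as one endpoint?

2

Distances from c peak at 2, attained at g (l, b, k, h, f, i, d, j, a also at distance 2).
c–e–g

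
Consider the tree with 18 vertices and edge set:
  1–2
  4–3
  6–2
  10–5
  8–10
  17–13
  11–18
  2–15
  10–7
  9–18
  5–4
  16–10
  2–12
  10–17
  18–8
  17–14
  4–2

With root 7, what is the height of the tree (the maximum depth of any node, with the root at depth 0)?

5

A deepest node is 6, reached by 7–10–5–4–2–6.
That path has 5 edges, so the height is 5.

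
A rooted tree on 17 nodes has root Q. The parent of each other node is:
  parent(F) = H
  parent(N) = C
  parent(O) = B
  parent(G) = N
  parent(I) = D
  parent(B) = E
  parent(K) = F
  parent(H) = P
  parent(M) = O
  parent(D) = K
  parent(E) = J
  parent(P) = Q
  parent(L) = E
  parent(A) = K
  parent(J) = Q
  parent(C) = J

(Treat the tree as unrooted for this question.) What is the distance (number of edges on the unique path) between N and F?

6

N – C – J – Q – P – H – F: 6 edges.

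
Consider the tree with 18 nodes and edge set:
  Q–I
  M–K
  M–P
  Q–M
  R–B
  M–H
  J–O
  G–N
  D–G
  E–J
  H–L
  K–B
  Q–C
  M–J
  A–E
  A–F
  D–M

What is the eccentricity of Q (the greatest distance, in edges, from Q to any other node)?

Distances from Q peak at 5, attained at F.
Q–M–J–E–A–F

5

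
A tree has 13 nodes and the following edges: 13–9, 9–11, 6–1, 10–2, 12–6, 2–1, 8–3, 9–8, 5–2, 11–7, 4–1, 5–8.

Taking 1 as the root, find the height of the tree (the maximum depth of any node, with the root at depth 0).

A deepest node is 7, reached by 1 – 2 – 5 – 8 – 9 – 11 – 7.
That path has 6 edges, so the height is 6.

6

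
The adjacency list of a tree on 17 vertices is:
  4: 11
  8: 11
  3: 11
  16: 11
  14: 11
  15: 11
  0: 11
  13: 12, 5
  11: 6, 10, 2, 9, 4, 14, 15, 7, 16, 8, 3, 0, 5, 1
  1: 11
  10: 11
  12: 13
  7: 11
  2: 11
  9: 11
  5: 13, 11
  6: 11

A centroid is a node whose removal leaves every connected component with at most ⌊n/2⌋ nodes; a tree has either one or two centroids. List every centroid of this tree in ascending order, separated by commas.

11

Removing 11 splits the tree into components of sizes 3, 1, 1, 1, 1, 1, 1, 1, 1, 1, 1, 1, 1, 1; the largest is 3 ≤ ⌊17/2⌋ = 8.
No neighbour of 11 does as well, so 11 is the unique centroid.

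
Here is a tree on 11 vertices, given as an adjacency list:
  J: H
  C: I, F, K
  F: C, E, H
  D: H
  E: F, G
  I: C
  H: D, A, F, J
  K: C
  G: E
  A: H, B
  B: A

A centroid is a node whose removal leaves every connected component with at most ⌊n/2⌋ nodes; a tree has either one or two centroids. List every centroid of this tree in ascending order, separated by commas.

F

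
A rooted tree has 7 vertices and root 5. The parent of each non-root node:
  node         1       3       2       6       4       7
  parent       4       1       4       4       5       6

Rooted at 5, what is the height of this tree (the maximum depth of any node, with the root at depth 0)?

3

The longest root-to-leaf path is 5–4–1–3 (3 edges).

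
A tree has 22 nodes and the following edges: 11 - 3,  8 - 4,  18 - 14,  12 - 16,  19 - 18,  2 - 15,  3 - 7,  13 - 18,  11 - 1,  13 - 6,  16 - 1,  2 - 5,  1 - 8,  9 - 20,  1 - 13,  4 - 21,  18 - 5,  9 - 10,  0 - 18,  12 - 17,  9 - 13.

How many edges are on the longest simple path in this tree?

8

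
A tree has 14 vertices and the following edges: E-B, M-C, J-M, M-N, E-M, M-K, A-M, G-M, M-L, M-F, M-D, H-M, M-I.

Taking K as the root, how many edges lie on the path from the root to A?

2

K – M – A — 2 edges.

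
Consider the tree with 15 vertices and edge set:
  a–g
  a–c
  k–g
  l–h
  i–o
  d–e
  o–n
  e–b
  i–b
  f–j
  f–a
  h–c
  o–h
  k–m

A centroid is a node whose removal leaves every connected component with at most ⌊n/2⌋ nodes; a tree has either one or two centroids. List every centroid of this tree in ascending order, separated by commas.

If h is removed the pieces have sizes 7, 6, 1, all ≤ ⌊15/2⌋ = 7.
No neighbour of h does as well, so h is the unique centroid.

h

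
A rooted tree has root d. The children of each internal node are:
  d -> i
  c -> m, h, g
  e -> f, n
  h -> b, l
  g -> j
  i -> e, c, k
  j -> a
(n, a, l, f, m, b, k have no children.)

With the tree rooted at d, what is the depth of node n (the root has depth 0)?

3

d–i–e–n — 3 edges.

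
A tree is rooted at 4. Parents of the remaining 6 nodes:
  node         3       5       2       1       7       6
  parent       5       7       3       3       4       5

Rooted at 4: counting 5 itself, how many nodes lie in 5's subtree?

5

5's subtree: {5, 3, 6, 1, 2}, size 5.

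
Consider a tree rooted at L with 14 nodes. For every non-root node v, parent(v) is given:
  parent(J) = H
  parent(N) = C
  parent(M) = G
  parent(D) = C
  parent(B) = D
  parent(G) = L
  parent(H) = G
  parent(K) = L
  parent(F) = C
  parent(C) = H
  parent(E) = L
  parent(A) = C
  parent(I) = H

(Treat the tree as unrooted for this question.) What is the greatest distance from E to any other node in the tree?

6

A farthest node from E is B.
The path E – L – G – H – C – D – B has 6 edges.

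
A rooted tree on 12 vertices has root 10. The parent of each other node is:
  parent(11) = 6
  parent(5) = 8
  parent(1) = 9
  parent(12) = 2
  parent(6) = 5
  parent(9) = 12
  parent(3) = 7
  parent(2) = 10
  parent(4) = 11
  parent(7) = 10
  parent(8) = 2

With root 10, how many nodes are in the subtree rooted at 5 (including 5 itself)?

4

5's subtree: {5, 6, 11, 4}, size 4.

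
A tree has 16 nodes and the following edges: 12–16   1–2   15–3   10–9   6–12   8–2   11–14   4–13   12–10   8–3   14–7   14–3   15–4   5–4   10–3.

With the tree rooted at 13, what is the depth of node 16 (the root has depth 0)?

13 → 4 → 15 → 3 → 10 → 12 → 16 — 6 edges.

6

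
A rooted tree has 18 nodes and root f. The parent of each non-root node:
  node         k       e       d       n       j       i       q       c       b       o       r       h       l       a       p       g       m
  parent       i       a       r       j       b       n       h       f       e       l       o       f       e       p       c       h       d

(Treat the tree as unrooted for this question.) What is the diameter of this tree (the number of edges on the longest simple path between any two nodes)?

11

A longest path is g - h - f - c - p - a - e - l - o - r - d - m, with 11 edges.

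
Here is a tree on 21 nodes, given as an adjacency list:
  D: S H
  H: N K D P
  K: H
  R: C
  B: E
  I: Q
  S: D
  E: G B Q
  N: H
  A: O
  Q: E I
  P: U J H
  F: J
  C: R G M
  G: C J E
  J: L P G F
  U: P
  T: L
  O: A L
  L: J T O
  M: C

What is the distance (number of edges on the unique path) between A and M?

The path is A – O – L – J – G – C – M, which has 6 edges.

6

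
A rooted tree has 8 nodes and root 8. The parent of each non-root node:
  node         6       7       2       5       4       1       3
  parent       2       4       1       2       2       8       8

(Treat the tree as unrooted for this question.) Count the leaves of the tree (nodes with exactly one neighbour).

4

Exactly 4 nodes have a single neighbour: 3, 5, 6, 7.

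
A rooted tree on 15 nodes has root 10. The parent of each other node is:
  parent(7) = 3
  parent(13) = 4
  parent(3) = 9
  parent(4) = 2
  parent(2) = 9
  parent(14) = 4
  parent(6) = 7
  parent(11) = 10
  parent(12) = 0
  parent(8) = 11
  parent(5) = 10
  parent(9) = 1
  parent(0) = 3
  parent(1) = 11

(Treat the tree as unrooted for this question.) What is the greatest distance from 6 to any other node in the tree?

A farthest node from 6 is 5.
The path 6–7–3–9–1–11–10–5 has 7 edges.

7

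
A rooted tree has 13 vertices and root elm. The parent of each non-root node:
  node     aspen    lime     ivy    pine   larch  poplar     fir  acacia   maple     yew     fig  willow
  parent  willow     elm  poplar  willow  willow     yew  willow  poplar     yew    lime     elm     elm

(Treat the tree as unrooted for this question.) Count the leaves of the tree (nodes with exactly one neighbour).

8

Exactly 8 nodes have a single neighbour: acacia, aspen, fig, fir, ivy, larch, maple, pine.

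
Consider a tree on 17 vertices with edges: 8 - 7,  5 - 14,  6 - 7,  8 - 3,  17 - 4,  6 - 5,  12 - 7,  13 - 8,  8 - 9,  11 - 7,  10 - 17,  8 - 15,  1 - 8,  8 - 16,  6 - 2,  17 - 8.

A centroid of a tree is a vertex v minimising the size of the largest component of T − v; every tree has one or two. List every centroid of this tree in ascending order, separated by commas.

If 8 is removed the pieces have sizes 7, 3, 1, 1, 1, 1, 1, 1, all ≤ ⌊17/2⌋ = 8.
Every other node leaves some component of size > 8, so the centroid is unique.

8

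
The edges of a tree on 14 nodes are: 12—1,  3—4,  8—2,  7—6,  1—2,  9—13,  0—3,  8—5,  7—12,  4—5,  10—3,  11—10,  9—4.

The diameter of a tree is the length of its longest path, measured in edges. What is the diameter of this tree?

A longest path is 6 - 7 - 12 - 1 - 2 - 8 - 5 - 4 - 3 - 10 - 11, with 10 edges.

10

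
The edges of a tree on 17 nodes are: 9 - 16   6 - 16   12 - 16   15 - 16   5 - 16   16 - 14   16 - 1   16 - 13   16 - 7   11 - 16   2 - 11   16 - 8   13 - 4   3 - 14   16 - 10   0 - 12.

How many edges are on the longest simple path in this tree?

Starting from 4, a farthest node is 0 at distance 4.
One longest path: 4-13-16-12-0.
So the diameter is 4.

4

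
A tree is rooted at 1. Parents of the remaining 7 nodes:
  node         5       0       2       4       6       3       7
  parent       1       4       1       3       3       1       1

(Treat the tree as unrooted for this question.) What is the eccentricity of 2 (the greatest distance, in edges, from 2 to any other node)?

4

A farthest node from 2 is 0.
The path 2 – 1 – 3 – 4 – 0 has 4 edges.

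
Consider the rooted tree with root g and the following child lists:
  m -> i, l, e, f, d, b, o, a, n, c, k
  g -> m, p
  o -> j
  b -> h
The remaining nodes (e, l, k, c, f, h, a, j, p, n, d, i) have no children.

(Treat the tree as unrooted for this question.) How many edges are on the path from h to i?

3

The path is h - b - m - i, which has 3 edges.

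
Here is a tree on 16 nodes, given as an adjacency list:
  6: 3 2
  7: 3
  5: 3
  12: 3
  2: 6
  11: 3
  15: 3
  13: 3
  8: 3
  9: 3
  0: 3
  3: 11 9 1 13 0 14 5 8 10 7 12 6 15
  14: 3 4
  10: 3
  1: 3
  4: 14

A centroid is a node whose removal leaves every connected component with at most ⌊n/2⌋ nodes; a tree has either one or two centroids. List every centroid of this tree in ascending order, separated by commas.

If 3 is removed the pieces have sizes 2, 2, 1, 1, 1, 1, 1, 1, 1, 1, 1, 1, 1, all ≤ ⌊16/2⌋ = 8.
Every other node leaves some component of size > 8, so the centroid is unique.

3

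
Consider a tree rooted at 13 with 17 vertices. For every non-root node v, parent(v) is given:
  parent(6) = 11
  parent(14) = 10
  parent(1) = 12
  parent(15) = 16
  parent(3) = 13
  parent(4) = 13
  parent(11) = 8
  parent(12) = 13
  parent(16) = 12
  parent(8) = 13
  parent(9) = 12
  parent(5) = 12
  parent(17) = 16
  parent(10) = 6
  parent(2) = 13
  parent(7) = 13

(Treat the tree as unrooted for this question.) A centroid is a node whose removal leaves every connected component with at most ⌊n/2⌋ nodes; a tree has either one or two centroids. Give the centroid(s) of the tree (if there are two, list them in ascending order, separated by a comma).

Removing 13 splits the tree into components of sizes 7, 5, 1, 1, 1, 1; the largest is 7 ≤ ⌊17/2⌋ = 8.
Every other node leaves some component of size > 8, so the centroid is unique.

13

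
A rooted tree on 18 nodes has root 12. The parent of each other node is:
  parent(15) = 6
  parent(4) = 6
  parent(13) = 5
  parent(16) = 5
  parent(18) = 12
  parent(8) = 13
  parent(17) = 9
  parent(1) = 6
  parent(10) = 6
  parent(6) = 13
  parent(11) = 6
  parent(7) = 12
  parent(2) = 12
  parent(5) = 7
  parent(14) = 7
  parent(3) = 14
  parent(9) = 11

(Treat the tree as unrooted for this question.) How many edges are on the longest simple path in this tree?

8

Starting from 3, a farthest node is 17 at distance 8.
One longest path: 3-14-7-5-13-6-11-9-17.
So the diameter is 8.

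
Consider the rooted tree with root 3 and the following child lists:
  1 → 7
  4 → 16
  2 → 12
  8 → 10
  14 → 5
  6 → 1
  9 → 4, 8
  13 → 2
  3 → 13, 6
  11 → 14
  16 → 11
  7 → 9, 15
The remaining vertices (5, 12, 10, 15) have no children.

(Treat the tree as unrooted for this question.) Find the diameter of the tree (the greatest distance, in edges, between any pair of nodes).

12

Starting from 5, a farthest node is 12 at distance 12.
One longest path: 5 – 14 – 11 – 16 – 4 – 9 – 7 – 1 – 6 – 3 – 13 – 2 – 12.
So the diameter is 12.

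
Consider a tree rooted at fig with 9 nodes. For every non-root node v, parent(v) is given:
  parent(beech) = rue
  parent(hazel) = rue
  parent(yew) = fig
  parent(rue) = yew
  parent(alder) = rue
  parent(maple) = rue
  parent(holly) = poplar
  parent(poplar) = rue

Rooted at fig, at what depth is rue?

2

Path from fig to rue: fig – yew – rue, which has 2 edges.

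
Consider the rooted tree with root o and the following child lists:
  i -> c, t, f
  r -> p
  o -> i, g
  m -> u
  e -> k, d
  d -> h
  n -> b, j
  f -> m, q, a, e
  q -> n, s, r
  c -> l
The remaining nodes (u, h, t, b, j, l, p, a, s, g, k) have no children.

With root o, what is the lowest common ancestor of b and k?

Path b→root: b n q f i o; path k→root: k e f i o.
First common node: f.

f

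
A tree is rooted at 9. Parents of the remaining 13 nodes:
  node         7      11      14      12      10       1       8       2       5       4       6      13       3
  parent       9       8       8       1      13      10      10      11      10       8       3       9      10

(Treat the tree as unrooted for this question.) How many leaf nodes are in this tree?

7

The leaves are 2, 4, 5, 6, 7, 12, 14.
That is 7 leaves.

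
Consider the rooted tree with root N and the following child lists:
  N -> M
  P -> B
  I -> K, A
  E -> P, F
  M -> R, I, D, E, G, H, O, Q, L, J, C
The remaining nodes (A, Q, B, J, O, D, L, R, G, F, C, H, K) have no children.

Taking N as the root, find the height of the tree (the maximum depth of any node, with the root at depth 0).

4

B sits deepest: N – M – E – P – B — 4 edges from the root.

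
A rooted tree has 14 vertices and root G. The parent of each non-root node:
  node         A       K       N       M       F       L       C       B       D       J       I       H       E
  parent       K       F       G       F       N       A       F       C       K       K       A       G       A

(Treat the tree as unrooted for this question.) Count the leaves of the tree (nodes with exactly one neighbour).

8

Exactly 8 nodes have a single neighbour: B, D, E, H, I, J, L, M.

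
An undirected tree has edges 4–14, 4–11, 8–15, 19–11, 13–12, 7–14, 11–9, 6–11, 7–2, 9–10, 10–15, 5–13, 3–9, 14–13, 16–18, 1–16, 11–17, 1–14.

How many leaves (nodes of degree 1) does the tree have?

The leaves are 2, 3, 5, 6, 8, 12, 17, 18, 19.
That is 9 leaves.

9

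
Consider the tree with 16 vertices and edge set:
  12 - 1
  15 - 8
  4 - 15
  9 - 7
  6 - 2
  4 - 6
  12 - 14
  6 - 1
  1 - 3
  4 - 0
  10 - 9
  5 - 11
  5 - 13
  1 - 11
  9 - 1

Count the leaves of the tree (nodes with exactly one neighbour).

Exactly 8 nodes have a single neighbour: 0, 2, 3, 7, 8, 10, 13, 14.

8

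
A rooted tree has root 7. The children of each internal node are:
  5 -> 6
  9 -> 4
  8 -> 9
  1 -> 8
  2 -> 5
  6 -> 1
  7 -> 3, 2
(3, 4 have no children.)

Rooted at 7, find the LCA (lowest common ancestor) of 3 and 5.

Ancestors of 3 (toward the root): 3, 7.
Ancestors of 5: 5, 2, 7.
The deepest node appearing in both lists is 7.

7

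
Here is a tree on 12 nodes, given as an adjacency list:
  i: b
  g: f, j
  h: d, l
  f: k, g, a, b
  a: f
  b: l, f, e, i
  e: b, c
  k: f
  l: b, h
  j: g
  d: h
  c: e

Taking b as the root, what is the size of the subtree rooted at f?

5

f's subtree: {f, g, k, a, j}, size 5.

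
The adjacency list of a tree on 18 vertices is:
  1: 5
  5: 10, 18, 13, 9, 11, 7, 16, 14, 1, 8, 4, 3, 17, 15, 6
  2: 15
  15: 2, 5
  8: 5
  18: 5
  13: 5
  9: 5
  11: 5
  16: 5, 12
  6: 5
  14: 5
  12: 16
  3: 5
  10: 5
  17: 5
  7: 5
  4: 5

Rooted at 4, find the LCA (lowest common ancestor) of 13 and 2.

Ancestors of 13 (toward the root): 13, 5, 4.
Ancestors of 2: 2, 15, 5, 4.
The deepest node appearing in both lists is 5.

5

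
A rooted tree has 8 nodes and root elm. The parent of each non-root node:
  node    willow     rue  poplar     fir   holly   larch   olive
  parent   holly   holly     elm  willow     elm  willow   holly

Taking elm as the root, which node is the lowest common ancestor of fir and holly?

holly

fir's ancestor chain is fir, willow, holly, elm and holly's is holly, elm; they first meet at holly.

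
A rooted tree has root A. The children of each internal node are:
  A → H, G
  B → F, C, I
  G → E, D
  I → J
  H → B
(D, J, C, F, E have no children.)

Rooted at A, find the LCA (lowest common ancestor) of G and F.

G's ancestor chain is G, A and F's is F, B, H, A; they first meet at A.

A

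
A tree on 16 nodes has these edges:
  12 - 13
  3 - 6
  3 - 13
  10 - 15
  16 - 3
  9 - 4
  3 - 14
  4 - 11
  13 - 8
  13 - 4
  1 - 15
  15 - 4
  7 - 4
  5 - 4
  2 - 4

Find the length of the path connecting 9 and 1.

The path is 9–4–15–1, which has 3 edges.

3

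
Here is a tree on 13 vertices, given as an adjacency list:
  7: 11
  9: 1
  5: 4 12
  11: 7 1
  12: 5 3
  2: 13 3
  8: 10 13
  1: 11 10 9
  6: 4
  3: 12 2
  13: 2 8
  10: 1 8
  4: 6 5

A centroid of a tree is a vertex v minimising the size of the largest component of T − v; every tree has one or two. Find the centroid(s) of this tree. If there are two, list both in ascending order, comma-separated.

If 13 is removed the pieces have sizes 6, 6, all ≤ ⌊13/2⌋ = 6.
Every other node leaves some component of size > 6, so the centroid is unique.

13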